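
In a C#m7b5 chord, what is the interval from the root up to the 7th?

C#ø is spelled C#-E-G-B.
Root = C#; 7th = B.
From C# to B: 10 semitones over a seventh = minor.

minor seventh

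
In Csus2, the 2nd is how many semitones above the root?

Spelling the chord: C–D–G.
C to D is a major second: 2 semitones.

2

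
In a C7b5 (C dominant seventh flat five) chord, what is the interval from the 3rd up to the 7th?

d5

C7b5 is spelled C–E–G♭–B♭.
That puts E below B♭.
5 letter names make it a fifth; at 6 semitones (a half step narrower than perfect) the quality is diminished.
This 3–7 tritone is the characteristic tension at the heart of the dominant sound.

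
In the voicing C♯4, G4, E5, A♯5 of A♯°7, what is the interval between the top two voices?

augmented 4th

Those voices are E5 and A♯5.
E up to A♯ is 6 semitones, a half step wider than a perfect fourth, so the interval is augmented.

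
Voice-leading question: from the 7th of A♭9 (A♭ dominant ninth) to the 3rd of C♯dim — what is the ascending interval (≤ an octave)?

The 7th of A♭9 (A♭ dominant ninth) is G♭; the 3rd of C♯dim is E.
G♭ up to E is 10 semitones, a half step wider than a major sixth, so the interval is augmented.

augmented sixth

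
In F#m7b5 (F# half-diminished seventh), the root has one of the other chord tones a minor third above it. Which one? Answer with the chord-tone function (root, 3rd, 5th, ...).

Spelling the chord: F#–A–C–E.
The root is F#. A minor third above F# is A.
A is the chord's 3rd.

3rd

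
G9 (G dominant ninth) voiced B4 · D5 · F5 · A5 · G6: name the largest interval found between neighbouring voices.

Adjacent intervals: B4→D5 = minor third; D5→F5 = minor third; F5→A5 = major third; A5→G6 = minor seventh.
The largest is A5 to G6, a minor seventh (10 semitones).

minor seventh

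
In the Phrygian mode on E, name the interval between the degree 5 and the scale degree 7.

minor 3rd

E phrygian: E F G A B C D.
Degree 5 = B; 7th degree = D.
3 letter names make it a third; at 3 semitones (a half step narrower than major) the quality is minor.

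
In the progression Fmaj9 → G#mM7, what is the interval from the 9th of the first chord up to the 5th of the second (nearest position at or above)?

A5

Fmaj9 has G as its 9th, and G#mM7 has D# as its 5th.
5 letter names make it a fifth; at 8 semitones (a half step wider than perfect) the quality is augmented.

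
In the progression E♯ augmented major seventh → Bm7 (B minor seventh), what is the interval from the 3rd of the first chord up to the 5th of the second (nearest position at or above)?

The 3rd of E♯ augmented major seventh is G𝄪; the 5th of Bm7 (B minor seventh) is F♯.
From G𝄪 to F♯: 9 semitones over a seventh = diminished.

diminished seventh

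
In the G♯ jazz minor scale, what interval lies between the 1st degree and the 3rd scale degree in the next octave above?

The scale runs G♯ A♯ B C♯ D♯ E♯ F𝄪.
1st degree = G♯; 3rd degree (up an octave) = B.
From G♯ to B: 15 semitones over a tenth = minor.

minor tenth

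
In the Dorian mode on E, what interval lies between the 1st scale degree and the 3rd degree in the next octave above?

minor tenth

E dorian: E F♯ G A B C♯ D.
1st scale degree = E; scale degree 3 (up an octave) = G.
10 letter names make it a tenth; at 15 semitones (a half step narrower than major) the quality is minor.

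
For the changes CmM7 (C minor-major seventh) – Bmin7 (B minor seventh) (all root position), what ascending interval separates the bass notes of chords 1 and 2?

The roots are C and B.
Counting 7 letters and 11 half steps from C gives a major seventh.

major 7th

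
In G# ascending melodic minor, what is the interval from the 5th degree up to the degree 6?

major 2nd

Spelling G# ascending melodic minor: G# A# B C# D# E# F##.
The 5th degree is D# and the 6th degree is E#.
D# up to E# spans 2 letter names and 2 semitones — a major second.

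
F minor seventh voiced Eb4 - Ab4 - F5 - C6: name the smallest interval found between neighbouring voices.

Adjacent intervals: Eb4→Ab4 = perfect fourth; Ab4→F5 = major sixth; F5→C6 = perfect fifth.
The smallest is Eb4 to Ab4, a perfect fourth (5 semitones).

perfect fourth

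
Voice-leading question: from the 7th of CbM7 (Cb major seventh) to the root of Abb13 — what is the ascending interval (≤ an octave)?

diminished seventh

CbM7 (Cb major seventh) has Bb as its 7th, and Abb13 has Abb as its root.
From Bb to Abb: 9 semitones over a seventh = diminished.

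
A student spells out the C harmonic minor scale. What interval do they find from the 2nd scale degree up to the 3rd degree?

minor second

The scale runs C D Eb F G Ab B.
The 2nd scale degree is D and the degree 3 is Eb.
From D to Eb: 1 semitone over a second = minor.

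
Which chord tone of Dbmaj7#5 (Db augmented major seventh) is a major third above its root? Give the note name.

F

Dbmaj7#5 (Db augmented major seventh): Db-F-A-C.
The root is Db. A major third above Db is F.
F is the chord's 3rd.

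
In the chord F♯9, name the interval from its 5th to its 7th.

F♯9: F♯ A♯ C♯ E G♯.
That puts C♯ below E.
From C♯ to E: 3 semitones over a third = minor.

minor third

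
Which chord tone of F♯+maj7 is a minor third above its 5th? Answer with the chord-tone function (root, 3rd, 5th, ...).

Spelling the chord: F♯-A♯-C𝄪-E♯.
The 5th is C𝄪. A minor third above C𝄪 is E♯.
E♯ is the chord's 7th.

7th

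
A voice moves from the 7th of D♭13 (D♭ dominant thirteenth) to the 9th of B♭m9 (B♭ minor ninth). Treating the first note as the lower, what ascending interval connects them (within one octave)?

augmented 1st

D♭13 (D♭ dominant thirteenth) has C♭ as its 7th, and B♭m9 (B♭ minor ninth) has C as its 9th.
C♭ up to C is 1 semitone, a half step wider than a perfect unison, so the interval is augmented.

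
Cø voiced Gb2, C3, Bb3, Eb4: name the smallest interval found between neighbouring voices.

perfect fourth

Adjacent intervals: Gb2→C3 = augmented fourth; C3→Bb3 = minor seventh; Bb3→Eb4 = perfect fourth.
The smallest is Bb3 to Eb4, a perfect fourth (5 semitones).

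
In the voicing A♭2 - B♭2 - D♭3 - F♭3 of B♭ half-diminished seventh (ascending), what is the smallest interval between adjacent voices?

major second

Adjacent intervals: A♭2→B♭2 = major second; B♭2→D♭3 = minor third; D♭3→F♭3 = minor third.
The smallest is A♭2 to B♭2, a major second (2 semitones).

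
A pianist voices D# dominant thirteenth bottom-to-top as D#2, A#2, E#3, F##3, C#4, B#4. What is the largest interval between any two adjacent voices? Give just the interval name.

Adjacent intervals: D#2→A#2 = perfect fifth; A#2→E#3 = perfect fifth; E#3→F##3 = major second; F##3→C#4 = diminished fifth; C#4→B#4 = major seventh.
The largest is C#4 to B#4, a major seventh (11 semitones).

major seventh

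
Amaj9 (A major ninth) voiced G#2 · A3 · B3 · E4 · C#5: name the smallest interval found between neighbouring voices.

major 2nd

Adjacent intervals: G#2→A3 = minor ninth; A3→B3 = major second; B3→E4 = perfect fourth; E4→C#5 = major sixth.
The smallest is A3 to B3, a major second (2 semitones).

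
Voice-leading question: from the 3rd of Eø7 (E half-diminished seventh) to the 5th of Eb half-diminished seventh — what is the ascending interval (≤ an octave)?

diminished third

The 3rd of Eø7 (E half-diminished seventh) is G; the 5th of Eb half-diminished seventh is Bbb.
3 letter names make it a third; at 2 semitones (a whole step narrower than major) the quality is diminished.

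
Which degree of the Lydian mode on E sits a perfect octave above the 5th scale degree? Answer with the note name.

The scale is E F♯ G♯ A♯ B C♯ D♯.
The 5th scale degree is B; a perfect octave above that is B — scale degree 5.

B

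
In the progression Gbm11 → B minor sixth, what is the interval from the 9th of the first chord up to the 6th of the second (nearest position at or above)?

The 9th of Gbm11 is Ab; the 6th of B minor sixth is G#.
From Ab to G#: 12 semitones over a seventh = augmented.

augmented seventh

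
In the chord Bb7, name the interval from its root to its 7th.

Spelling the chord: Bb-D-F-Ab.
So we need the interval from Bb up to Ab.
Bb up to Ab is 10 semitones, a half step narrower than a major seventh, so the interval is minor.

minor seventh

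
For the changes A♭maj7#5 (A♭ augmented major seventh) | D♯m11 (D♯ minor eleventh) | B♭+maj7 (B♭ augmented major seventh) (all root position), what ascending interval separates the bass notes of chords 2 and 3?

diminished 6th

The roots are D♯ and B♭.
D♯ up to B♭ is 7 semitones, a whole step narrower than a major sixth, so the interval is diminished.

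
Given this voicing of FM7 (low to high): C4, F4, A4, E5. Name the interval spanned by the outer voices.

The outer voices are C4 and E5.
Counting 10 letters and 16 half steps from C gives a major tenth.

major tenth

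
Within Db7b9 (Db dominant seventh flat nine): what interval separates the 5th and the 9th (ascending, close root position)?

diminished 5th

The chord tones of Db7b9 are Db, F, Ab, Cb, Ebb.
The 5th is Ab and the 9th is Ebb.
Ab up to Ebb is 6 semitones, a half step narrower than a perfect fifth, so the interval is diminished.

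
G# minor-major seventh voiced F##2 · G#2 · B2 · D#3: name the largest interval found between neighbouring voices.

major third

Adjacent intervals: F##2→G#2 = minor second; G#2→B2 = minor third; B2→D#3 = major third.
The largest is B2 to D#3, a major third (4 semitones).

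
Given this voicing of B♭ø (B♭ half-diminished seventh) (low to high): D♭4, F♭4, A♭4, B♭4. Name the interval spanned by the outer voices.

major 6th

The outer voices are D♭4 and B♭4.
D♭ up to B♭ spans 6 letter names and 9 semitones — a major sixth.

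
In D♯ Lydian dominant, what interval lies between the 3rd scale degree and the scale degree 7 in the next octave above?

d12

The scale runs D♯ E♯ F𝄪 G𝄪 A♯ B♯ C♯.
So we need the interval from F𝄪 up to C♯.
From F𝄪 to C♯: 18 semitones over a twelfth = diminished.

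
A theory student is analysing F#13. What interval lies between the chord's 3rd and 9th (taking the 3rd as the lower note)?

Spelling the chord: F#-A#-C#-E-G#-D#.
That puts A# below G#.
7 letter names make it a seventh; at 10 semitones (a half step narrower than major) the quality is minor.

minor seventh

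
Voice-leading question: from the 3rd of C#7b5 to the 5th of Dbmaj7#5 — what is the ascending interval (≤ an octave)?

C#7b5 has E# as its 3rd, and Dbmaj7#5 has A as its 5th.
E# up to A is 4 semitones, a half step narrower than a perfect fourth, so the interval is diminished.

diminished fourth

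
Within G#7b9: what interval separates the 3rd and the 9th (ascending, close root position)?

Spelling the chord: G#, B#, D#, F#, A.
The 3rd is B# and the 9th is A.
7 letter names make it a seventh; at 9 semitones (a whole step narrower than major) the quality is diminished.

diminished seventh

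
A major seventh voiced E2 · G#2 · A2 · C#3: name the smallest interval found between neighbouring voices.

minor 2nd

Adjacent intervals: E2→G#2 = major third; G#2→A2 = minor second; A2→C#3 = major third.
The smallest is G#2 to A2, a minor second (1 semitone).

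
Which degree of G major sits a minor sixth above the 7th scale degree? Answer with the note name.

D

The scale is G A B C D E F#.
The 7th scale degree is F#; a minor sixth above that is D — scale degree 5.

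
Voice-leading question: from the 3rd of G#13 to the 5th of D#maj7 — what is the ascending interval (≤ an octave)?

minor seventh

G#13 has B# as its 3rd, and D#maj7 has A# as its 5th.
7 letter names make it a seventh; at 10 semitones (a half step narrower than major) the quality is minor.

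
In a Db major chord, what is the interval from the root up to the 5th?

Spelling the chord: Db-F-Ab.
Root = Db; 5th = Ab.
Db up to Ab spans 5 letter names and 7 semitones — a perfect fifth.

perfect fifth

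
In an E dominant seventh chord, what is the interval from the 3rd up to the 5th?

The chord tones of E7 are E-G♯-B-D.
The 3rd is G♯ and the 5th is B.
From G♯ to B: 3 semitones over a third = minor.

minor 3rd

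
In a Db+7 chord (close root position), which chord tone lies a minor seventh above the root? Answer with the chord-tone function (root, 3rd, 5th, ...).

7th

Db augmented seventh: Db, F, A, Cb.
The root is Db. A minor seventh above Db is Cb.
Cb is the chord's 7th.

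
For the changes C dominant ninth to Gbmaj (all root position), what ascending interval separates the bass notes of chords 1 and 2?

The roots are C and Gb.
From C to Gb: 6 semitones over a fifth = diminished.

diminished fifth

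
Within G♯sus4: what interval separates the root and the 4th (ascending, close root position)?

Spelling the chord: G♯–C♯–D♯.
Root = G♯; 4th = C♯.
G♯ up to C♯ spans 4 letter names and 5 semitones — a perfect fourth.

perfect fourth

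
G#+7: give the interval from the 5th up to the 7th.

G# augmented seventh: G#, B#, D##, F#.
That puts D## below F#.
From D## to F#: 2 semitones over a third = diminished.

d3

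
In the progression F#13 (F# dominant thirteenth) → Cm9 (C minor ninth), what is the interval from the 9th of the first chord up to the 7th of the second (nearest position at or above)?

The 9th of F#13 (F# dominant thirteenth) is G#; the 7th of Cm9 (C minor ninth) is Bb.
3 letter names make it a third; at 2 semitones (a whole step narrower than major) the quality is diminished.

diminished third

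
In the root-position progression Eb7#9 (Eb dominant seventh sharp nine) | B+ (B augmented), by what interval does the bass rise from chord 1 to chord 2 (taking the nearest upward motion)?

augmented fifth

The roots are Eb and B.
From Eb to B: 8 semitones over a fifth = augmented.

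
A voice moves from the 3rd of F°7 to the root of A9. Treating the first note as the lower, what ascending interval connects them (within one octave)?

A1

F°7 has A♭ as its 3rd, and A9 has A as its root.
A♭ up to A is 1 semitone, a half step wider than a perfect unison, so the interval is augmented.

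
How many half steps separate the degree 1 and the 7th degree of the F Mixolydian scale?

The scale is F G A Bb C D Eb.
F up to Eb is a minor seventh — 10 semitones.

10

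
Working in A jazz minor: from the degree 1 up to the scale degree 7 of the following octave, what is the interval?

Spelling A jazz minor: A B C D E F♯ G♯.
Degree 1 = A; 7th degree (up an octave) = G♯.
A up to G♯ spans 14 letter names and 23 semitones — a major fourteenth.

major fourteenth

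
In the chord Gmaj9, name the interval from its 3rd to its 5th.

minor 3rd

The chord tones of G major ninth are G–B–D–F#–A.
That puts B below D.
3 letter names make it a third; at 3 semitones (a half step narrower than major) the quality is minor.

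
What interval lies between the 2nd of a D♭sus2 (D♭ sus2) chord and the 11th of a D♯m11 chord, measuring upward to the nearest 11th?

The 2nd of D♭sus2 (D♭ sus2) is E♭; the 11th of D♯m11 is G♯.
E♭ up to G♯ is 5 semitones, a half step wider than a major third, so the interval is augmented.

augmented third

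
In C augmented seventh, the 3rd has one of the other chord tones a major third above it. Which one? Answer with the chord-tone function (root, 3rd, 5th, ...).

5th

The chord tones of Caug7 are C–E–G♯–B♭.
The 3rd is E. A major third above E is G♯.
G♯ is the chord's 5th.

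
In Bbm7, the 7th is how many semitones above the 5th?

Bbmin7: Bb–Db–F–Ab.
F to Ab is a minor third: 3 semitones.

3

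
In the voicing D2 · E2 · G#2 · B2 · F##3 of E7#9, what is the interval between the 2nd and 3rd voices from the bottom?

Those voices are E2 and G#2.
E up to G# spans 3 letter names and 4 semitones — a major third.

major 3rd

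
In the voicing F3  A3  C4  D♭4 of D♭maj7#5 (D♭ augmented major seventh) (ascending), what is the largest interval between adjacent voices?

major third

Adjacent intervals: F3→A3 = major third; A3→C4 = minor third; C4→D♭4 = minor second.
The largest is F3 to A3, a major third (4 semitones).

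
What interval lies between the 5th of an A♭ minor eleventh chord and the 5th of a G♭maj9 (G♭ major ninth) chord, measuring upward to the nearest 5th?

minor seventh

The 5th of A♭ minor eleventh is E♭; the 5th of G♭maj9 (G♭ major ninth) is D♭.
7 letter names make it a seventh; at 10 semitones (a half step narrower than major) the quality is minor.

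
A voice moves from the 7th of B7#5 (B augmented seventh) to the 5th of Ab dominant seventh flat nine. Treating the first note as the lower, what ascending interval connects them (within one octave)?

The 7th of B7#5 (B augmented seventh) is A; the 5th of Ab dominant seventh flat nine is Eb.
From A to Eb: 6 semitones over a fifth = diminished.

diminished 5th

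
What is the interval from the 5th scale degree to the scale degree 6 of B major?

major 2nd

B major: B C♯ D♯ E F♯ G♯ A♯.
The 5th scale degree is F♯ and the degree 6 is G♯.
F♯ up to G♯ spans 2 letter names and 2 semitones — a major second.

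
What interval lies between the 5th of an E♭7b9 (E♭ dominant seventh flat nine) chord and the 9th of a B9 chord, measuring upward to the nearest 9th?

augmented 2nd

E♭7b9 (E♭ dominant seventh flat nine) has B♭ as its 5th, and B9 has C♯ as its 9th.
2 letter names make it a second; at 3 semitones (a half step wider than major) the quality is augmented.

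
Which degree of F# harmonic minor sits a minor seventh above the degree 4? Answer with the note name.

The scale is F# G# A B C# D E#.
The degree 4 is B; a minor seventh above that is A — scale degree 3.

A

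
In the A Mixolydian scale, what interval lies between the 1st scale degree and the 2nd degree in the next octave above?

A mixolydian: A B C♯ D E F♯ G.
So we need the interval from A up to B.
From A to B is 14 semitones, exactly the major ninth.

major 9th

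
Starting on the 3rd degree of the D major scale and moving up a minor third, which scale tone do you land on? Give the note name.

The scale is D E F# G A B C#.
The 3rd degree is F#; a minor third above that is A — scale degree 5.

A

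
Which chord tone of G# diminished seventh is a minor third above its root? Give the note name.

G#dim7: G#-B-D-F.
The root is G#. A minor third above G# is B.
B is the chord's 3rd.

B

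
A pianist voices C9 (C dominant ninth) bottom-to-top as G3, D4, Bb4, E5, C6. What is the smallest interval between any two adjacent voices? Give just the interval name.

A4

Adjacent intervals: G3→D4 = perfect fifth; D4→Bb4 = minor sixth; Bb4→E5 = augmented fourth; E5→C6 = minor sixth.
The smallest is Bb4 to E5, an augmented fourth (6 semitones).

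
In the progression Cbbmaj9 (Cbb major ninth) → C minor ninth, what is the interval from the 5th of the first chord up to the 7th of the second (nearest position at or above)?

augmented third

The 5th of Cbbmaj9 (Cbb major ninth) is Gbb; the 7th of C minor ninth is Bb.
3 letter names make it a third; at 5 semitones (a half step wider than major) the quality is augmented.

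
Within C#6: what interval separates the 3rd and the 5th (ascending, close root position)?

The chord tones of C#6 (C# major sixth) are C#, E#, G#, A#.
The 3rd is E# and the 5th is G#.
E# up to G# is 3 semitones, a half step narrower than a major third, so the interval is minor.

minor third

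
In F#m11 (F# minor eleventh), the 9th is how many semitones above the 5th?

7

F#m11: F#-A-C#-E-G#-B.
C# to G# is a perfect fifth: 7 semitones.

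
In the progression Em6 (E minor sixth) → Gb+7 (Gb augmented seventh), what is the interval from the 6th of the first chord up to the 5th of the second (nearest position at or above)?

minor 2nd

Em6 (E minor sixth) has C# as its 6th, and Gb+7 (Gb augmented seventh) has D as its 5th.
2 letter names make it a second; at 1 semitone (a half step narrower than major) the quality is minor.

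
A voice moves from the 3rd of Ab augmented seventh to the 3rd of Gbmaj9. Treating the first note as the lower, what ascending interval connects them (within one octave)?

Ab augmented seventh has C as its 3rd, and Gbmaj9 has Bb as its 3rd.
From C to Bb: 10 semitones over a seventh = minor.

minor seventh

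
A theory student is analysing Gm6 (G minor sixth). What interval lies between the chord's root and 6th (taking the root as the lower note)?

major sixth

Spelling the chord: G–Bb–D–E.
The root is G and the 6th is E.
From G to E is 9 semitones, exactly the major sixth.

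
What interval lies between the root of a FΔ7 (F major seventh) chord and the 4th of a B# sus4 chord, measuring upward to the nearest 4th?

augmented 7th

FΔ7 (F major seventh) has F as its root, and B# sus4 has E# as its 4th.
From F to E#: 12 semitones over a seventh = augmented.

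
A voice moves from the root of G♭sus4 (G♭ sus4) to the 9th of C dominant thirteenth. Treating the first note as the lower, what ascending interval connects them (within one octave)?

The root of G♭sus4 (G♭ sus4) is G♭; the 9th of C dominant thirteenth is D.
G♭ up to D is 8 semitones, a half step wider than a perfect fifth, so the interval is augmented.

augmented fifth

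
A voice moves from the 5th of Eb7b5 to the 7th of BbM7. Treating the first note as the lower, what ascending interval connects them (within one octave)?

Eb7b5 has Bbb as its 5th, and BbM7 has A as its 7th.
7 letter names make it a seventh; at 12 semitones (a half step wider than major) the quality is augmented.

augmented 7th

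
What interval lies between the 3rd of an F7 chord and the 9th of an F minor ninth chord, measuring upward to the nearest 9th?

m7

The 3rd of F7 is A; the 9th of F minor ninth is G.
7 letter names make it a seventh; at 10 semitones (a half step narrower than major) the quality is minor.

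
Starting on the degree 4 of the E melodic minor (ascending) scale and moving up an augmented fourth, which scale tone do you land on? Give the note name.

The scale is E F# G A B C# D#.
The degree 4 is A; an augmented fourth above that is D# — scale degree 7.

D#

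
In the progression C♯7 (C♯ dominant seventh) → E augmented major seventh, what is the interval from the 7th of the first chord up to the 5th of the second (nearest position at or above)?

The 7th of C♯7 (C♯ dominant seventh) is B; the 5th of E augmented major seventh is B♯.
B up to B♯ is 1 semitone, a half step wider than a perfect unison, so the interval is augmented.

A1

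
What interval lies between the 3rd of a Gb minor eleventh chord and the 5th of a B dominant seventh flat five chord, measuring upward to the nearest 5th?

augmented 5th

The 3rd of Gb minor eleventh is Bbb; the 5th of B dominant seventh flat five is F.
5 letter names make it a fifth; at 8 semitones (a half step wider than perfect) the quality is augmented.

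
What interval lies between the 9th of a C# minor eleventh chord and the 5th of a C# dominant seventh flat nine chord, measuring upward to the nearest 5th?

C# minor eleventh has D# as its 9th, and C# dominant seventh flat nine has G# as its 5th.
Counting 4 letters and 5 half steps from D# gives a perfect fourth.

perfect fourth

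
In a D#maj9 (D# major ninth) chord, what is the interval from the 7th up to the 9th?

D#maj9 is spelled D#–F##–A#–C##–E#.
That puts C## below E#.
C## up to E# is 3 semitones, a half step narrower than a major third, so the interval is minor.

minor third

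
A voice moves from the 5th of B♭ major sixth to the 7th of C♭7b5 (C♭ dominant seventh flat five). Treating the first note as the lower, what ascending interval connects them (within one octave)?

The 5th of B♭ major sixth is F; the 7th of C♭7b5 (C♭ dominant seventh flat five) is B𝄫.
4 letter names make it a fourth; at 4 semitones (a half step narrower than perfect) the quality is diminished.

diminished fourth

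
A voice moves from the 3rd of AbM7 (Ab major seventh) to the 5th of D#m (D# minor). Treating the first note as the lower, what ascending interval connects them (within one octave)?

A6

The 3rd of AbM7 (Ab major seventh) is C; the 5th of D#m (D# minor) is A#.
From C to A#: 10 semitones over a sixth = augmented.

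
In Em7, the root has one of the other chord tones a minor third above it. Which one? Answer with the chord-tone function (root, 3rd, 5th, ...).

Spelling the chord: E-G-B-D.
The root is E. A minor third above E is G.
G is the chord's 3rd.

3rd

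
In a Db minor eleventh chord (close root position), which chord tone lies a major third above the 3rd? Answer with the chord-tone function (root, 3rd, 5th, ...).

The chord tones of Dbm11 are Db-Fb-Ab-Cb-Eb-Gb.
The 3rd is Fb. A major third above Fb is Ab.
Ab is the chord's 5th.

5th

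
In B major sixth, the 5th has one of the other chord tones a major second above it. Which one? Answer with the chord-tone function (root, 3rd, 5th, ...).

Spelling the chord: B–D#–F#–G#.
The 5th is F#. A major second above F# is G#.
G# is the chord's 6th.

6th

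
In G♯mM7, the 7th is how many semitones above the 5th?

G♯ minor-major seventh: G♯, B, D♯, F𝄪.
D♯ to F𝄪 is a major third: 4 semitones.

4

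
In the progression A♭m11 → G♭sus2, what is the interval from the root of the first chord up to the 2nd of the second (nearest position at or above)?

A♭m11 has A♭ as its root, and G♭sus2 has A♭ as its 2nd.
Counting 1 letters and 0 half steps from A♭ gives a perfect unison.

perfect unison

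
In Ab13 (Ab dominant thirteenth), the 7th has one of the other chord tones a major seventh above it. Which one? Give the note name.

F

Ab13 is spelled Ab C Eb Gb Bb F.
The 7th is Gb. A major seventh above Gb is F.
F is the chord's 13th.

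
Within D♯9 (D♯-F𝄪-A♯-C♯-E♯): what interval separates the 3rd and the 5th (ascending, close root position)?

That puts F𝄪 below A♯.
From F𝄪 to A♯: 3 semitones over a third = minor.

minor 3rd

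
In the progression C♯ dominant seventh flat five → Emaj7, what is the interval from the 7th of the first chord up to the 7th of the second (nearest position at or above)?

The 7th of C♯ dominant seventh flat five is B; the 7th of Emaj7 is D♯.
Counting 3 letters and 4 half steps from B gives a major third.

M3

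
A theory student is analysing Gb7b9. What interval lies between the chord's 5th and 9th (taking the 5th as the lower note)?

Gb7b9: Gb Bb Db Fb Abb.
5th = Db; 9th = Abb.
Db up to Abb is 6 semitones, a half step narrower than a perfect fifth, so the interval is diminished.

diminished 5th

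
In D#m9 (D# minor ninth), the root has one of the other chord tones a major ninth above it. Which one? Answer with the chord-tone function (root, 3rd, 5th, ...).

The chord tones of D#m9 (D# minor ninth) are D#, F#, A#, C#, E#.
The root is D#. A major ninth above D# is E#.
E# is the chord's 9th.

9th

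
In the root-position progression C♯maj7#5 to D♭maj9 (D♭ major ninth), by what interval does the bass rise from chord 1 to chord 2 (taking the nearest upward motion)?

The roots are C♯ and D♭.
C♯ up to D♭ is 0 semitones, a whole step narrower than a major second, so the interval is diminished.

diminished second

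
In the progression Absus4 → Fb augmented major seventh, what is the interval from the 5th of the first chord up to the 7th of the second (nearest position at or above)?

perfect unison

The 5th of Absus4 is Eb; the 7th of Fb augmented major seventh is Eb.
Counting 1 letters and 0 half steps from Eb gives a perfect unison.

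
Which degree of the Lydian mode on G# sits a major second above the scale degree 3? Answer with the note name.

C##

The scale is G# A# B# C## D# E# F##.
The scale degree 3 is B#; a major second above that is C## — scale degree 4.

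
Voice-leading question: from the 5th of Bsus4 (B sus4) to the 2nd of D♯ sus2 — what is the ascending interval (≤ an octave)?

major 7th

Bsus4 (B sus4) has F♯ as its 5th, and D♯ sus2 has E♯ as its 2nd.
Counting 7 letters and 11 half steps from F♯ gives a major seventh.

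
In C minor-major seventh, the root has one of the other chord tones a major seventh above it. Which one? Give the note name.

Spelling the chord: C-Eb-G-B.
The root is C. A major seventh above C is B.
B is the chord's 7th.

B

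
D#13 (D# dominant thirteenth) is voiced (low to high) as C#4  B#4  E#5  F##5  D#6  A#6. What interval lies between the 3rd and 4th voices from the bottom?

Those voices are E#5 and F##5.
E# up to F## spans 2 letter names and 2 semitones — a major second.

major second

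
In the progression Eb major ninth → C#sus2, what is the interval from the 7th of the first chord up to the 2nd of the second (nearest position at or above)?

Eb major ninth has D as its 7th, and C#sus2 has D# as its 2nd.
D up to D# is 1 semitone, a half step wider than a perfect unison, so the interval is augmented.

A1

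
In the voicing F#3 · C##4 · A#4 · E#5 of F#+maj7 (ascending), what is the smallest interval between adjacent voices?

perfect 5th

Adjacent intervals: F#3→C##4 = augmented fifth; C##4→A#4 = minor sixth; A#4→E#5 = perfect fifth.
The smallest is A#4 to E#5, a perfect fifth (7 semitones).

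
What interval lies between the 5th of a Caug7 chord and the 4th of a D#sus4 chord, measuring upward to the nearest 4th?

perfect unison

The 5th of Caug7 is G#; the 4th of D#sus4 is G#.
From G# to G# is 0 semitones, exactly the perfect unison.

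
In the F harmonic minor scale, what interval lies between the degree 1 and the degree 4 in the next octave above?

The scale runs F G Ab Bb C Db E.
That puts F below Bb.
Counting 11 letters and 17 half steps from F gives a perfect eleventh.

P11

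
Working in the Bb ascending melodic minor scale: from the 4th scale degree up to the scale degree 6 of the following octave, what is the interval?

major 10th

The scale runs Bb C Db Eb F G A.
4th scale degree = Eb; degree 6 (up an octave) = G.
From Eb to G is 16 semitones, exactly the major tenth.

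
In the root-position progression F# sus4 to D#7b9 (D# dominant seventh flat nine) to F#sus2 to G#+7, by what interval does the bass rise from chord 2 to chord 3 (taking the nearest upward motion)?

The roots are D# and F#.
From D# to F#: 3 semitones over a third = minor.

minor third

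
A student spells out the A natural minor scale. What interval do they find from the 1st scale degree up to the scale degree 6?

A natural minor: A B C D E F G.
So we need the interval from A up to F.
6 letter names make it a sixth; at 8 semitones (a half step narrower than major) the quality is minor.

minor sixth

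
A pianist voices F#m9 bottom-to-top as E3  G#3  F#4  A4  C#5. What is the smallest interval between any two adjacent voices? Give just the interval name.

Adjacent intervals: E3→G#3 = major third; G#3→F#4 = minor seventh; F#4→A4 = minor third; A4→C#5 = major third.
The smallest is F#4 to A4, a minor third (3 semitones).

m3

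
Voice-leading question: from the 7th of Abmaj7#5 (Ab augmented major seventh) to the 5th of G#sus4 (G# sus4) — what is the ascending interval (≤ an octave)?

A5

The 7th of Abmaj7#5 (Ab augmented major seventh) is G; the 5th of G#sus4 (G# sus4) is D#.
G up to D# is 8 semitones, a half step wider than a perfect fifth, so the interval is augmented.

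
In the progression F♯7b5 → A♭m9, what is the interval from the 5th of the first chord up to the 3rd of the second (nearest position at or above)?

diminished octave

The 5th of F♯7b5 is C; the 3rd of A♭m9 is C♭.
C up to C♭ is 11 semitones, a half step narrower than a perfect octave, so the interval is diminished.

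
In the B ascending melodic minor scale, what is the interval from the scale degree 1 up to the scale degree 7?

major seventh

The scale runs B C♯ D E F♯ G♯ A♯.
Scale degree 1 = B; 7th degree = A♯.
From B to A♯ is 11 semitones, exactly the major seventh.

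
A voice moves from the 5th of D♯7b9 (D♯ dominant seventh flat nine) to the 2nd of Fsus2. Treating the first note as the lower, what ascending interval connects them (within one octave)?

diminished seventh

The 5th of D♯7b9 (D♯ dominant seventh flat nine) is A♯; the 2nd of Fsus2 is G.
From A♯ to G: 9 semitones over a seventh = diminished.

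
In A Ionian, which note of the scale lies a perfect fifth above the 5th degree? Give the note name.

B

The scale is A B C# D E F# G#.
The 5th degree is E; a perfect fifth above that is B — scale degree 2.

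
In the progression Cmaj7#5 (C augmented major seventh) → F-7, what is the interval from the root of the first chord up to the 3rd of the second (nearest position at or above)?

Cmaj7#5 (C augmented major seventh) has C as its root, and F-7 has Ab as its 3rd.
From C to Ab: 8 semitones over a sixth = minor.

minor 6th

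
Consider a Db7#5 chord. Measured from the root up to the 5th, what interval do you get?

augmented fifth

Spelling the chord: Db-F-A-Cb.
That puts Db below A.
5 letter names make it a fifth; at 8 semitones (a half step wider than perfect) the quality is augmented.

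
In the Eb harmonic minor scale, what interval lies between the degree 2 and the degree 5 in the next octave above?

perfect eleventh

Spelling the Eb harmonic minor scale: Eb F Gb Ab Bb Cb D.
The degree 2 is F and the 5th degree (up an octave) is Bb.
Counting 11 letters and 17 half steps from F gives a perfect eleventh.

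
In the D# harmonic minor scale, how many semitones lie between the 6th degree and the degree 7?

The scale is D# E# F# G# A# B C##.
B up to C## is an augmented second — 3 semitones.

3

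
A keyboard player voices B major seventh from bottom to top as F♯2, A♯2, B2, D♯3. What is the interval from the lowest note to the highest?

The outer voices are F♯2 and D♯3.
Counting 6 letters and 9 half steps from F♯ gives a major sixth.

major 6th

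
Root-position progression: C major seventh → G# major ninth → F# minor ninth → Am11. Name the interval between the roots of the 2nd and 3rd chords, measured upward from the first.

m7

The roots are G# and F#.
From G# to F#: 10 semitones over a seventh = minor.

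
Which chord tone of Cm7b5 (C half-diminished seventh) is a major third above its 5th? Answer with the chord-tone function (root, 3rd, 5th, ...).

7th

The chord tones of C half-diminished seventh are C-E♭-G♭-B♭.
The 5th is G♭. A major third above G♭ is B♭.
B♭ is the chord's 7th.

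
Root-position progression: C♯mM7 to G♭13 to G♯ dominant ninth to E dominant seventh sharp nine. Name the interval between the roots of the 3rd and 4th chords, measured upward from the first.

The roots are G♯ and E.
From G♯ to E: 8 semitones over a sixth = minor.

m6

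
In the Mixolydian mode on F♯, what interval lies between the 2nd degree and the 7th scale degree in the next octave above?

minor thirteenth

The scale runs F♯ G♯ A♯ B C♯ D♯ E.
So we need the interval from G♯ up to E.
From G♯ to E: 20 semitones over a thirteenth = minor.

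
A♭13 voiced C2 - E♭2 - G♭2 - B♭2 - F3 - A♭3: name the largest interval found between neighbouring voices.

perfect fifth

Adjacent intervals: C2→E♭2 = minor third; E♭2→G♭2 = minor third; G♭2→B♭2 = major third; B♭2→F3 = perfect fifth; F3→A♭3 = minor third.
The largest is B♭2 to F3, a perfect fifth (7 semitones).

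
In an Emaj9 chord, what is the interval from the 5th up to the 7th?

major 3rd

Emaj9 is spelled E-G#-B-D#-F#.
5th = B; 7th = D#.
Counting 3 letters and 4 half steps from B gives a major third.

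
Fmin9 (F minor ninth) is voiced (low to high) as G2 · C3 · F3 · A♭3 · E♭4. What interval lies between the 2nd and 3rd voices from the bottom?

perfect fourth

Those voices are C3 and F3.
Counting 4 letters and 5 half steps from C gives a perfect fourth.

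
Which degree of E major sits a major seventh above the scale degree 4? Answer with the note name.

The scale is E F♯ G♯ A B C♯ D♯.
The scale degree 4 is A; a major seventh above that is G♯ — scale degree 3.

G#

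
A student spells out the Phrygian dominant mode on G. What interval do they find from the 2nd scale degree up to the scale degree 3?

Spelling the Phrygian dominant mode on G: G Ab B C D Eb F.
2nd scale degree = Ab; 3rd scale degree = B.
Ab up to B is 3 semitones, a half step wider than a major second, so the interval is augmented.

augmented 2nd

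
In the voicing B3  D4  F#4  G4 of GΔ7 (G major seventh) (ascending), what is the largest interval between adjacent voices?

Adjacent intervals: B3→D4 = minor third; D4→F#4 = major third; F#4→G4 = minor second.
The largest is D4 to F#4, a major third (4 semitones).

M3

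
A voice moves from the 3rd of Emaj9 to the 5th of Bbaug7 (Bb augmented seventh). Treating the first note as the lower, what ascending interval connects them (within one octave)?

The 3rd of Emaj9 is G#; the 5th of Bbaug7 (Bb augmented seventh) is F#.
From G# to F#: 10 semitones over a seventh = minor.

m7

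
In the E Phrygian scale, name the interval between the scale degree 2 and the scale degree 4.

major third

E phrygian: E F G A B C D.
So we need the interval from F up to A.
From F to A is 4 semitones, exactly the major third.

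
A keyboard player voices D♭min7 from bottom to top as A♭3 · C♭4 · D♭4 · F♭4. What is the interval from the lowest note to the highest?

The outer voices are A♭3 and F♭4.
From A♭ to F♭: 8 semitones over a sixth = minor.

minor sixth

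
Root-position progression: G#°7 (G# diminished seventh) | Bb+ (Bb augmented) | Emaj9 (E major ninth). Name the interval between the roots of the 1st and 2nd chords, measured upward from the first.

d3

The roots are G# and Bb.
G# up to Bb is 2 semitones, a whole step narrower than a major third, so the interval is diminished.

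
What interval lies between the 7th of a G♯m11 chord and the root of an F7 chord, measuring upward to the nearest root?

diminished octave

G♯m11 has F♯ as its 7th, and F7 has F as its root.
F♯ up to F is 11 semitones, a half step narrower than a perfect octave, so the interval is diminished.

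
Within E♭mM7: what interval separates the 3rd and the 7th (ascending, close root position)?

augmented fifth

The chord tones of E♭mM7 are E♭ G♭ B♭ D.
3rd = G♭; 7th = D.
From G♭ to D: 8 semitones over a fifth = augmented.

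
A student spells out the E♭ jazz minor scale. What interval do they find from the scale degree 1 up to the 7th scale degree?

E♭ melodic minor: E♭ F G♭ A♭ B♭ C D.
Scale degree 1 = E♭; scale degree 7 = D.
E♭ up to D spans 7 letter names and 11 semitones — a major seventh.

major 7th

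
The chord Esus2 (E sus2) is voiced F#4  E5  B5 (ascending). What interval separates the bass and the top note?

The outer voices are F#4 and B5.
From F# to B is 17 semitones, exactly the perfect eleventh.

perfect eleventh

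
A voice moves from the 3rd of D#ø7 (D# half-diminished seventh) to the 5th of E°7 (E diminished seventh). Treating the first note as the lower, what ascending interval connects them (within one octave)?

diminished fourth

The 3rd of D#ø7 (D# half-diminished seventh) is F#; the 5th of E°7 (E diminished seventh) is Bb.
F# up to Bb is 4 semitones, a half step narrower than a perfect fourth, so the interval is diminished.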